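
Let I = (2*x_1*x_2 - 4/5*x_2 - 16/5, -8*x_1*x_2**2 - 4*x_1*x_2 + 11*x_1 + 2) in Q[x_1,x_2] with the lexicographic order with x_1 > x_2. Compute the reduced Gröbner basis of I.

G = {x_1 - 16/55*x_2**2 - 72/55*x_2 - 2/5, x_2**3 + 9/2*x_2**2 - 11/2}

f_1 = 2*x_1*x_2 - 4/5*x_2 - 16/5, LT = x_1*x_2.
f_2 = -8*x_1*x_2**2 - 4*x_1*x_2 + 11*x_1 + 2, LT = x_1*x_2**2.

S(f_1,f_2): lcm = x_1*x_2**2. S = -1/2*x_1*x_2 + 11/8*x_1 - 2/5*x_2**2 - 8/5*x_2 + 1/4.
  reduce S modulo (f_1, f_2):
  remainder 11/8*x_1 - 2/5*x_2**2 - 9/5*x_2 - 11/20 ≠ 0; add g_3 = 11/8*x_1 - 2/5*x_2**2 - 9/5*x_2 - 11/20 to the basis.

S(f_1,g_3): lcm = x_1*x_2. S = 16/55*x_2**3 + 72/55*x_2**2 - 8/5.
  reduce S modulo (f_1, f_2, g_3):
  remainder 16/55*x_2**3 + 72/55*x_2**2 - 8/5 ≠ 0; add g_4 = 16/55*x_2**3 + 72/55*x_2**2 - 8/5 to the basis.

The other S-polynomials (S(f_2,g_3), S(f_1,g_4), S(f_2,g_4), S(g_3,g_4)) all reduce to 0 modulo the current basis, so we have a Gröbner basis.
Inter-reduce: drop elements whose leading term is divisible by another's, tail-reduce, and make monic.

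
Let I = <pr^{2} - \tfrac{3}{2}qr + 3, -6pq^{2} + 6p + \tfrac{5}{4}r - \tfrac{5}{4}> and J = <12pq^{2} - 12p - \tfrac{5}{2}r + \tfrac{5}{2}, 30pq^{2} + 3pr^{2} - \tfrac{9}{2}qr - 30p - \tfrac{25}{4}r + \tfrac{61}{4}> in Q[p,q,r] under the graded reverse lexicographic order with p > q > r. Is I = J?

Since reduced Gröbner bases are canonical representatives of ideals under a given ordering, it suffices to compute and compare them.
Buchberger on the first generating set:
f_1 = pr^{2} - \tfrac{3}{2}qr + 3, LT = pr^{2}.
f_2 = -6pq^{2} + 6p + \tfrac{5}{4}r - \tfrac{5}{4}, LT = pq^{2}.

S(f_1,f_2): lcm = pq^{2}r^{2}. S = -\tfrac{3}{2}q^{3}r + pr^{2} + \tfrac{5}{24}r^{3} + 3q^{2} - \tfrac{5}{24}r^{2}.
  leading term q^{3}r: no divisor's leading term divides it; move -\tfrac{3}{2}q^{3}r to the remainder.
  leading term pr^{2}: subtract (1)·f_1 from pr^{2} + \tfrac{5}{24}r^{3} + 3q^{2} - \tfrac{5}{24}r^{2} → \tfrac{5}{24}r^{3} + 3q^{2} + \tfrac{3}{2}qr - \tfrac{5}{24}r^{2} - 3
  leading term r^{3}: no divisor's leading term divides it; move \tfrac{5}{24}r^{3} to the remainder.
  leading term q^{2}: no divisor's leading term divides it; move 3q^{2} to the remainder.
  leading term qr: no divisor's leading term divides it; move \tfrac{3}{2}qr to the remainder.
  leading term r^{2}: no divisor's leading term divides it; move -\tfrac{5}{24}r^{2} to the remainder.
  leading term 1: no divisor's leading term divides it; move -3 to the remainder.
  remainder -\tfrac{3}{2}q^{3}r + \tfrac{5}{24}r^{3} + 3q^{2} + \tfrac{3}{2}qr - \tfrac{5}{24}r^{2} - 3 ≠ 0; add g_3 = -\tfrac{3}{2}q^{3}r + \tfrac{5}{24}r^{3} + 3q^{2} + \tfrac{3}{2}qr - \tfrac{5}{24}r^{2} - 3 to the basis.

The other S-polynomials (S(f_1,g_3), S(f_2,g_3)) all reduce to 0 modulo the current basis, so we have a Gröbner basis.
Inter-reduce: drop elements whose leading term is divisible by another's, tail-reduce, and make monic.
Reduced Gröbner basis: {q^{3}r - \tfrac{5}{36}r^{3} - 2q^{2} - qr + \tfrac{5}{36}r^{2} + 2, pq^{2} - p - \tfrac{5}{24}r + \tfrac{5}{24}, pr^{2} - \tfrac{3}{2}qr + 3}.

Buchberger on the second generating set:
h_1 = 12pq^{2} - 12p - \tfrac{5}{2}r + \tfrac{5}{2}, LT = pq^{2}.
h_2 = 30pq^{2} + 3pr^{2} - \tfrac{9}{2}qr - 30p - \tfrac{25}{4}r + \tfrac{61}{4}, LT = pq^{2}.

S(h_1,h_2): lcm = pq^{2}. S = -\tfrac{1}{10}pr^{2} + \tfrac{3}{20}qr - \tfrac{3}{10}.
  leading term pr^{2}: no divisor's leading term divides it; move -\tfrac{1}{10}pr^{2} to the remainder.
  leading term qr: no divisor's leading term divides it; move \tfrac{3}{20}qr to the remainder.
  leading term 1: no divisor's leading term divides it; move -\tfrac{3}{10} to the remainder.
  remainder -\tfrac{1}{10}pr^{2} + \tfrac{3}{20}qr - \tfrac{3}{10} ≠ 0; add k_3 = -\tfrac{1}{10}pr^{2} + \tfrac{3}{20}qr - \tfrac{3}{10} to the basis.

S(h_1,k_3): lcm = pq^{2}r^{2}. S = \tfrac{3}{2}q^{3}r - pr^{2} - \tfrac{5}{24}r^{3} - 3q^{2} + \tfrac{5}{24}r^{2}.
  leading term q^{3}r: no divisor's leading term divides it; move \tfrac{3}{2}q^{3}r to the remainder.
  leading term pr^{2}: subtract (10)·k_3 from -pr^{2} - \tfrac{5}{24}r^{3} - 3q^{2} + \tfrac{5}{24}r^{2} → -\tfrac{5}{24}r^{3} - 3q^{2} - \tfrac{3}{2}qr + \tfrac{5}{24}r^{2} + 3
  leading term r^{3}: no divisor's leading term divides it; move -\tfrac{5}{24}r^{3} to the remainder.
  leading term q^{2}: no divisor's leading term divides it; move -3q^{2} to the remainder.
  leading term qr: no divisor's leading term divides it; move -\tfrac{3}{2}qr to the remainder.
  leading term r^{2}: no divisor's leading term divides it; move \tfrac{5}{24}r^{2} to the remainder.
  leading term 1: no divisor's leading term divides it; move 3 to the remainder.
  remainder \tfrac{3}{2}q^{3}r - \tfrac{5}{24}r^{3} - 3q^{2} - \tfrac{3}{2}qr + \tfrac{5}{24}r^{2} + 3 ≠ 0; add k_4 = \tfrac{3}{2}q^{3}r - \tfrac{5}{24}r^{3} - 3q^{2} - \tfrac{3}{2}qr + \tfrac{5}{24}r^{2} + 3 to the basis.

The other S-polynomials (S(h_2,k_3), S(h_1,k_4), S(h_2,k_4), S(k_3,k_4)) all reduce to 0 modulo the current basis, so we have a Gröbner basis.
Inter-reduce: drop elements whose leading term is divisible by another's, tail-reduce, and make monic.
Reduced Gröbner basis: {q^{3}r - \tfrac{5}{36}r^{3} - 2q^{2} - qr + \tfrac{5}{36}r^{2} + 2, pq^{2} - p - \tfrac{5}{24}r + \tfrac{5}{24}, pr^{2} - \tfrac{3}{2}qr + 3}.

Same reduced basis, so the two generating sets span the same ideal.

Yes, the ideals are equal.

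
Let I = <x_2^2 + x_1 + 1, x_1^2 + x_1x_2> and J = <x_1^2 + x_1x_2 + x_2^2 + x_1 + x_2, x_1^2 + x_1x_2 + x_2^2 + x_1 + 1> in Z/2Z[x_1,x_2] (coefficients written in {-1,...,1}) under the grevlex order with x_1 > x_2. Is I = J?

Equality of ideals is decidable: compute both reduced Gröbner bases (unique for the ordering) and check whether they agree.
Buchberger on the first generating set:
f_1 = x_2^2 + x_1 + 1, LT = x_2^2.
f_2 = x_1^2 + x_1x_2, LT = x_1^2.

The S-polynomials (S(f_1,f_2)) all reduce to 0 modulo the current basis, so we have a Gröbner basis.
Inter-reduce: drop elements whose leading term is divisible by another's, tail-reduce, and make monic.
Reduced Gröbner basis: {x_1^2 + x_1x_2, x_2^2 + x_1 + 1}.

Buchberger on the second generating set:
h_1 = x_1^2 + x_1x_2 + x_2^2 + x_1 + x_2, LT = x_1^2.
h_2 = x_1^2 + x_1x_2 + x_2^2 + x_1 + 1, LT = x_1^2.

S(h_1,h_2): lcm = x_1^2. S = x_2 + 1.
  reduce S modulo (h_1, h_2):
  remainder x_2 + 1 ≠ 0; add k_3 = x_2 + 1 to the basis.

The other S-polynomials (S(h_1,k_3), S(h_2,k_3)) all reduce to 0 modulo the current basis, so we have a Gröbner basis.
Inter-reduce: drop elements whose leading term is divisible by another's, tail-reduce, and make monic.
Reduced Gröbner basis: {x_1^2, x_2 + 1}.

The bases are distinct; the ideals are different.

No, the ideals differ.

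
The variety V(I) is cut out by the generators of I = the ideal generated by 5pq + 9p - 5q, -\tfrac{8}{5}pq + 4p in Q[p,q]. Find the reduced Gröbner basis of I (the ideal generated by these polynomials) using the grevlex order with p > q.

f_1 = 5pq + 9p - 5q, LT = pq.
f_2 = -\tfrac{8}{5}pq + 4p, LT = pq.

S(f_1,f_2): lcm = pq. S = \tfrac{43}{10}p - q.
  leading term p: no divisor's leading term divides it; move \tfrac{43}{10}p to the remainder.
  leading term q: no divisor's leading term divides it; move -q to the remainder.
  remainder \tfrac{43}{10}p - q ≠ 0; add g_3 = \tfrac{43}{10}p - q to the basis.

S(f_1,g_3): lcm = pq. S = \tfrac{10}{43}q^{2} + \tfrac{9}{5}p - q.
  leading term q^{2}: no divisor's leading term divides it; move \tfrac{10}{43}q^{2} to the remainder.
  leading term p: subtract (\tfrac{18}{43})·g_3 from \tfrac{9}{5}p - q → -\tfrac{25}{43}q
  leading term q: no divisor's leading term divides it; move -\tfrac{25}{43}q to the remainder.
  remainder \tfrac{10}{43}q^{2} - \tfrac{25}{43}q ≠ 0; add g_4 = \tfrac{10}{43}q^{2} - \tfrac{25}{43}q to the basis.

S(f_2,g_3): lcm = pq. S = \tfrac{10}{43}q^{2} - \tfrac{5}{2}p.
  leading term q^{2}: subtract (1)·g_4 from \tfrac{10}{43}q^{2} - \tfrac{5}{2}p → -\tfrac{5}{2}p + \tfrac{25}{43}q
  leading term p: subtract (-\tfrac{25}{43})·g_3 from -\tfrac{5}{2}p + \tfrac{25}{43}q → 0
  remainder 0.

S(f_1,g_4): lcm = pq^{2}. S = \tfrac{43}{10}pq - q^{2}.
  leading term pq: subtract (\tfrac{43}{50})·f_1 from \tfrac{43}{10}pq - q^{2} → -q^{2} - \tfrac{387}{50}p + \tfrac{43}{10}q
  leading term q^{2}: subtract (-\tfrac{43}{10})·g_4 from -q^{2} - \tfrac{387}{50}p + \tfrac{43}{10}q → -\tfrac{387}{50}p + \tfrac{9}{5}q
  leading term p: subtract (-\tfrac{9}{5})·g_3 from -\tfrac{387}{50}p + \tfrac{9}{5}q → 0
  remainder 0.

S(f_2,g_4): lcm = pq^{2}. S = 0.
  remainder 0.

S(g_3,g_4): leading monomials are coprime, so the S-polynomial reduces to 0 (Buchberger's first criterion).
Every S-polynomial of the final basis reduces to 0, so we have a Gröbner basis.
Inter-reduce: drop elements whose leading term is divisible by another's, tail-reduce, and make monic.

G = {q^{2} - \tfrac{5}{2}q, p - \tfrac{10}{43}q}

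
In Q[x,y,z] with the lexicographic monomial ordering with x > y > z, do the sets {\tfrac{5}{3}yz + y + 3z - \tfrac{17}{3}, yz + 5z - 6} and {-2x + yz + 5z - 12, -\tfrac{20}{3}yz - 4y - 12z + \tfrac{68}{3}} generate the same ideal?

No, the ideals differ.

Two ideals are equal iff their reduced Gröbner bases coincide (the reduced basis is unique for a fixed ordering).
Buchberger on the first generating set:
f_1 = \tfrac{5}{3}yz + y + 3z - \tfrac{17}{3}, LT = yz.
f_2 = yz + 5z - 6, LT = yz.

S(f_1,f_2): lcm = yz. S = \tfrac{3}{5}y - \tfrac{16}{5}z + \tfrac{13}{5}.
  leading term y: no divisor's leading term divides it; move \tfrac{3}{5}y to the remainder.
  leading term z: no divisor's leading term divides it; move -\tfrac{16}{5}z to the remainder.
  leading term 1: no divisor's leading term divides it; move \tfrac{13}{5} to the remainder.
  remainder \tfrac{3}{5}y - \tfrac{16}{5}z + \tfrac{13}{5} ≠ 0; add g_3 = \tfrac{3}{5}y - \tfrac{16}{5}z + \tfrac{13}{5} to the basis.

S(f_1,g_3): lcm = yz. S = \tfrac{3}{5}y + \tfrac{16}{3}z^{2} - \tfrac{38}{15}z - \tfrac{17}{5}.
  leading term y: subtract (1)·g_3 from \tfrac{3}{5}y + \tfrac{16}{3}z^{2} - \tfrac{38}{15}z - \tfrac{17}{5} → \tfrac{16}{3}z^{2} + \tfrac{2}{3}z - 6
  leading term z^{2}: no divisor's leading term divides it; move \tfrac{16}{3}z^{2} to the remainder.
  leading term z: no divisor's leading term divides it; move \tfrac{2}{3}z to the remainder.
  leading term 1: no divisor's leading term divides it; move -6 to the remainder.
  remainder \tfrac{16}{3}z^{2} + \tfrac{2}{3}z - 6 ≠ 0; add g_4 = \tfrac{16}{3}z^{2} + \tfrac{2}{3}z - 6 to the basis.

The other S-polynomials (S(f_2,g_3), S(f_1,g_4), S(f_2,g_4), S(g_3,g_4)) all reduce to 0 modulo the current basis, so we have a Gröbner basis.
Inter-reduce: drop elements whose leading term is divisible by another's, tail-reduce, and make monic.
Reduced Gröbner basis: {y - \tfrac{16}{3}z + \tfrac{13}{3}, z^{2} + \tfrac{1}{8}z - \tfrac{9}{8}}.

Buchberger on the second generating set:
h_1 = -2x + yz + 5z - 12, LT = x.
h_2 = -\tfrac{20}{3}yz - 4y - 12z + \tfrac{68}{3}, LT = yz.

The S-polynomials (S(h_1,h_2)) all reduce to 0 modulo the current basis, so we have a Gröbner basis.
Inter-reduce: drop elements whose leading term is divisible by another's, tail-reduce, and make monic.
Reduced Gröbner basis: {x + \tfrac{3}{10}y - \tfrac{8}{5}z + \tfrac{43}{10}, yz + \tfrac{3}{5}y + \tfrac{9}{5}z - \tfrac{17}{5}}.

These differ, so the ideals are not equal.
The choice of monomial ordering does not affect the verdict — as long as both bases are computed under the same ordering, their equality decides ideal equality.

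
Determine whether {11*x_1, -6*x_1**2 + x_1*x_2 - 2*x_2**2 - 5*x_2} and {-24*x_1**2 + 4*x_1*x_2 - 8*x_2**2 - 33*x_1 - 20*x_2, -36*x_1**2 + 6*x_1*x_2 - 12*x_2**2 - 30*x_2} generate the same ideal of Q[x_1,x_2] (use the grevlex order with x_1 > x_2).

Since reduced Gröbner bases are canonical representatives of ideals under a given ordering, it suffices to compute and compare them.
Buchberger on the first generating set:
f_1 = 11*x_1, LT = x_1.
f_2 = -6*x_1**2 + x_1*x_2 - 2*x_2**2 - 5*x_2, LT = x_1**2.

S(f_1,f_2): lcm = x_1**2. S = 1/6*x_1*x_2 - 1/3*x_2**2 - 5/6*x_2.
  reduce S modulo (f_1, f_2):
  remainder -1/3*x_2**2 - 5/6*x_2 ≠ 0; add g_3 = -1/3*x_2**2 - 5/6*x_2 to the basis.

The other S-polynomials (S(f_1,g_3), S(f_2,g_3)) all reduce to 0 modulo the current basis, so we have a Gröbner basis.
Inter-reduce: drop elements whose leading term is divisible by another's, tail-reduce, and make monic.
Reduced Gröbner basis: {x_2**2 + 5/2*x_2, x_1}.

Buchberger on the second generating set:
h_1 = -24*x_1**2 + 4*x_1*x_2 - 8*x_2**2 - 33*x_1 - 20*x_2, LT = x_1**2.
h_2 = -36*x_1**2 + 6*x_1*x_2 - 12*x_2**2 - 30*x_2, LT = x_1**2.

S(h_1,h_2): lcm = x_1**2. S = 11/8*x_1.
  reduce S modulo (h_1, h_2):
  remainder 11/8*x_1 ≠ 0; add k_3 = 11/8*x_1 to the basis.

S(h_1,k_3): lcm = x_1**2. S = -1/6*x_1*x_2 + 1/3*x_2**2 + 11/8*x_1 + 5/6*x_2.
  reduce S modulo (h_1, h_2, k_3):
  remainder 1/3*x_2**2 + 5/6*x_2 ≠ 0; add k_4 = 1/3*x_2**2 + 5/6*x_2 to the basis.

The other S-polynomials (S(h_2,k_3), S(h_1,k_4), S(h_2,k_4), S(k_3,k_4)) all reduce to 0 modulo the current basis, so we have a Gröbner basis.
Inter-reduce: drop elements whose leading term is divisible by another's, tail-reduce, and make monic.
Reduced Gröbner basis: {x_2**2 + 5/2*x_2, x_1}.

The two bases agree; hence the ideals are identical.

Yes, the ideals are equal.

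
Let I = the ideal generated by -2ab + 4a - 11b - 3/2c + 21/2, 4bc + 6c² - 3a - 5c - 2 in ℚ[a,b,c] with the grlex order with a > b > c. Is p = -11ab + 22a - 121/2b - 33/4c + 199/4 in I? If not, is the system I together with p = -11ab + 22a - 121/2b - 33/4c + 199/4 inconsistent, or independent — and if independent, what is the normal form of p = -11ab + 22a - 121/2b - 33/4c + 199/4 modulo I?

Adjoining -11ab + 22a - 121/2b - 33/4c + 199/4 makes the ideal the whole ring: the system is inconsistent.

First compute the reduced Gröbner basis of I by Buchberger's algorithm.
f_1 = -2ab + 4a - 11b - 3/2c + 21/2, LT = ab.
f_2 = 4bc + 6c² - 3a - 5c - 2, LT = bc.

S(f_1,f_2): lcm = abc. S = -3/2ac² + ¾a² - ¾ac + 11/2bc + ¾c² + ½a - 21/4c.
  reduce S modulo (f_1, f_2):
  remainder -3/2ac² + ¾a² - ¾ac - 15/2c² + 37/8a + 13/8c + 11/4 ≠ 0; add h_3 = -3/2ac² + ¾a² - ¾ac - 15/2c² + 37/8a + 13/8c + 11/4 to the basis.

The other S-polynomials (S(f_1,h_3), S(f_2,h_3)) all reduce to 0 modulo the current basis, so we have a Gröbner basis.
Inter-reduce: drop elements whose leading term is divisible by another's, tail-reduce, and make monic.
Reduced Gröbner basis: {ac² - ½a² + ½ac + 5c² - 37/12a - 13/12c - 11/6, ab - 2a + 11/2b + ¾c - 21/4, bc + 3/2c² - ¾a - 5/4c - ½}.
Label its elements g_1 = ac² - ½a² + ½ac + 5c² - 37/12a - 13/12c - 11/6, g_2 = ab - 2a + 11/2b + ¾c - 21/4, g_3 = bc + 3/2c² - ¾a - 5/4c - ½.

Reduce p = -11ab + 22a - 121/2b - 33/4c + 199/4 modulo G:
  leading term ab: subtract (-11)·g_2 from -11ab + 22a - 121/2b - 33/4c + 199/4 → -8
  leading term 1: no divisor's leading term divides it; move -8 to the remainder.
  normal form = -8.
The normal form is nonzero, so p ∉ I. Since p minus its normal form lies in I, I + (p) = I + (r) where r = -8; decide whether this ideal is the whole ring.
Here r = -8 is a nonzero constant, hence a unit: 1 ∈ I + (p), the Gröbner basis of I + (p) is {1}, and the enlarged system has no common solution — adjoining p is inconsistent.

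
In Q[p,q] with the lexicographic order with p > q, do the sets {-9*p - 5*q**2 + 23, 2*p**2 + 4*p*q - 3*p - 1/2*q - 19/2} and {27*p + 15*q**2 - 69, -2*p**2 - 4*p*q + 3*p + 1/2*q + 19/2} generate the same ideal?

Yes, the ideals are equal.

For a fixed monomial order, each ideal has a unique reduced Gröbner basis; comparing bases decides equality.
Buchberger on the first generating set:
f_1 = -9*p - 5*q**2 + 23, LT = p.
f_2 = 2*p**2 + 4*p*q - 3*p - 1/2*q - 19/2, LT = p**2.

S(f_1,f_2): lcm = p**2. S = 5/9*p*q**2 - 2*p*q - 19/18*p + 1/4*q + 19/4.
  reduce S modulo (f_1, f_2):
  remainder -25/81*q**4 + 10/9*q**3 + 325/162*q**2 - 175/36*q + 665/324 ≠ 0; add g_3 = -25/81*q**4 + 10/9*q**3 + 325/162*q**2 - 175/36*q + 665/324 to the basis.

The other S-polynomials (S(f_1,g_3), S(f_2,g_3)) all reduce to 0 modulo the current basis, so we have a Gröbner basis.
Inter-reduce: drop elements whose leading term is divisible by another's, tail-reduce, and make monic.
Reduced Gröbner basis: {p + 5/9*q**2 - 23/9, q**4 - 18/5*q**3 - 13/2*q**2 + 63/4*q - 133/20}.

Buchberger on the second generating set:
h_1 = 27*p + 15*q**2 - 69, LT = p.
h_2 = -2*p**2 - 4*p*q + 3*p + 1/2*q + 19/2, LT = p**2.

S(h_1,h_2): lcm = p**2. S = 5/9*p*q**2 - 2*p*q - 19/18*p + 1/4*q + 19/4.
  reduce S modulo (h_1, h_2):
  remainder -25/81*q**4 + 10/9*q**3 + 325/162*q**2 - 175/36*q + 665/324 ≠ 0; add k_3 = -25/81*q**4 + 10/9*q**3 + 325/162*q**2 - 175/36*q + 665/324 to the basis.

The other S-polynomials (S(h_1,k_3), S(h_2,k_3)) all reduce to 0 modulo the current basis, so we have a Gröbner basis.
Inter-reduce: drop elements whose leading term is divisible by another's, tail-reduce, and make monic.
Reduced Gröbner basis: {p + 5/9*q**2 - 23/9, q**4 - 18/5*q**3 - 13/2*q**2 + 63/4*q - 133/20}.

These coincide, so the ideals are equal.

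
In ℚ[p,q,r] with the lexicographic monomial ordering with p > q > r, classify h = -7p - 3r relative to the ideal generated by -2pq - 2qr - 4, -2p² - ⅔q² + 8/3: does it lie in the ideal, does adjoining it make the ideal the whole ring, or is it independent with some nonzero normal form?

First compute the reduced Gröbner basis of I by Buchberger's algorithm.
f_1 = -2pq - 2qr - 4, LT = pq.
f_2 = -2p² - ⅔q² + 8/3, LT = p².

S(f_1,f_2): lcm = p²q. S = pqr + 2p - ⅓q³ + 4/3q.
  leading term pqr: subtract (-½r)·f_1 from pqr + 2p - ⅓q³ + 4/3q → 2p - ⅓q³ - qr² + 4/3q - 2r
  leading term p: no divisor's leading term divides it; move 2p to the remainder.
  leading term q³: no divisor's leading term divides it; move -⅓q³ to the remainder.
  leading term qr²: no divisor's leading term divides it; move -qr² to the remainder.
  leading term q: no divisor's leading term divides it; move 4/3q to the remainder.
  leading term r: no divisor's leading term divides it; move -2r to the remainder.
  remainder 2p - ⅓q³ - qr² + 4/3q - 2r ≠ 0; add k_3 = 2p - ⅓q³ - qr² + 4/3q - 2r to the basis.

S(f_1,k_3): lcm = pq. S = ⅙q⁴ + ½q²r² - ⅔q² + 2qr + 2.
  leading term q⁴: no divisor's leading term divides it; move ⅙q⁴ to the remainder.
  leading term q²r²: no divisor's leading term divides it; move ½q²r² to the remainder.
  leading term q²: no divisor's leading term divides it; move -⅔q² to the remainder.
  leading term qr: no divisor's leading term divides it; move 2qr to the remainder.
  leading term 1: no divisor's leading term divides it; move 2 to the remainder.
  remainder ⅙q⁴ + ½q²r² - ⅔q² + 2qr + 2 ≠ 0; add k_4 = ⅙q⁴ + ½q²r² - ⅔q² + 2qr + 2 to the basis.

The other S-polynomials (S(f_2,k_3), S(f_1,k_4), S(f_2,k_4), S(k_3,k_4)) all reduce to 0 modulo the current basis, so we have a Gröbner basis.
Inter-reduce: drop elements whose leading term is divisible by another's, tail-reduce, and make monic.
Reduced Gröbner basis: {p - ⅙q³ - ½qr² + ⅔q - r, q⁴ + 3q²r² - 4q² + 12qr + 12}.
Label its elements g_1 = p - ⅙q³ - ½qr² + ⅔q - r, g_2 = q⁴ + 3q²r² - 4q² + 12qr + 12.

Reduce h = -7p - 3r modulo G:
  leading term p: subtract (-7)·g_1 from -7p - 3r → -7/6q³ - 7/2qr² + 14/3q - 10r
  leading term q³: no divisor's leading term divides it; move -7/6q³ to the remainder.
  leading term qr²: no divisor's leading term divides it; move -7/2qr² to the remainder.
  leading term q: no divisor's leading term divides it; move 14/3q to the remainder.
  leading term r: no divisor's leading term divides it; move -10r to the remainder.
  normal form = -7/6q³ - 7/2qr² + 14/3q - 10r.
The normal form is nonzero, so h ∉ I. Since h minus its normal form lies in I, I + (h) = I + (n) where n = -7/6q³ - 7/2qr² + 14/3q - 10r; decide whether this ideal is the whole ring.
Run Buchberger on G together with n (pairs among the g_i already reduce to 0 since G is a Gröbner basis):
g_1 = p - ⅙q³ - ½qr² + ⅔q - r, LT = p.
g_2 = q⁴ + 3q²r² - 4q² + 12qr + 12, LT = q⁴.
n = -7/6q³ - 7/2qr² + 14/3q - 10r, LT = q³.

S(g_2,n): lcm = q⁴. S = 24/7qr + 12.
  leading term qr: no divisor's leading term divides it; move 24/7qr to the remainder.
  leading term 1: no divisor's leading term divides it; move 12 to the remainder.
  remainder 24/7qr + 12 ≠ 0; add m_4 = 24/7qr + 12 to the basis.

S(n,m_4): lcm = q³r. S = -7/2q² + 3qr³ - 4qr + 60/7r².
  leading term q²: no divisor's leading term divides it; move -7/2q² to the remainder.
  leading term qr³: subtract (⅞r²)·m_4 from 3qr³ - 4qr + 60/7r² → -4qr - 27/14r²
  leading term qr: subtract (-7/6)·m_4 from -4qr - 27/14r² → -27/14r² + 14
  leading term r²: no divisor's leading term divides it; move -27/14r² to the remainder.
  leading term 1: no divisor's leading term divides it; move 14 to the remainder.
  remainder -7/2q² - 27/14r² + 14 ≠ 0; add m_5 = -7/2q² - 27/14r² + 14 to the basis.

S(m_4,m_5): lcm = q²r. S = 7/2q - 27/49r³ + 4r.
  leading term q: no divisor's leading term divides it; move 7/2q to the remainder.
  leading term r³: no divisor's leading term divides it; move -27/49r³ to the remainder.
  leading term r: no divisor's leading term divides it; move 4r to the remainder.
  remainder 7/2q - 27/49r³ + 4r ≠ 0; add m_6 = 7/2q - 27/49r³ + 4r to the basis.

S(g_2,m_6): lcm = q⁴. S = 54/343q³r³ - 8/7q³r + 3q²r² - 4q² + 12qr + 12.
  leading term q³r³: subtract (-324/2401r³)·n from 54/343q³r³ - 8/7q³r + 3q²r² - 4q² + 12qr + 12 → -8/7q³r + 3q²r² - 4q² - 162/343qr⁵ + 216/343qr³ + 12qr - 3240/2401r⁴ + 12
  leading term q³r: subtract (48/49r)·n from -8/7q³r + 3q²r² - 4q² - 162/343qr⁵ + 216/343qr³ + 12qr - 3240/2401r⁴ + 12 → 3q²r² - 4q² - 162/343qr⁵ + 1392/343qr³ + 52/7qr - 3240/2401r⁴ + 480/49r² + 12
  leading term q²r²: subtract (⅞qr)·m_4 from 3q²r² - 4q² - 162/343qr⁵ + 1392/343qr³ + 52/7qr - 3240/2401r⁴ + 480/49r² + 12 → -4q² - 162/343qr⁵ + 1392/343qr³ - 43/14qr - 3240/2401r⁴ + 480/49r² + 12
  leading term q²: subtract (8/7)·m_5 from -4q² - 162/343qr⁵ + 1392/343qr³ - 43/14qr - 3240/2401r⁴ + 480/49r² + 12 → -162/343qr⁵ + 1392/343qr³ - 43/14qr - 3240/2401r⁴ + 12r² - 4
  leading term qr⁵: subtract (-27/196r⁴)·m_4 from -162/343qr⁵ + 1392/343qr³ - 43/14qr - 3240/2401r⁴ + 12r² - 4 → 1392/343qr³ - 43/14qr + 729/2401r⁴ + 12r² - 4
  leading term qr³: subtract (58/49r²)·m_4 from 1392/343qr³ - 43/14qr + 729/2401r⁴ + 12r² - 4 → -43/14qr + 729/2401r⁴ - 108/49r² - 4
  leading term qr: subtract (-43/48)·m_4 from -43/14qr + 729/2401r⁴ - 108/49r² - 4 → 729/2401r⁴ - 108/49r² + 27/4
  leading term r⁴: no divisor's leading term divides it; move 729/2401r⁴ to the remainder.
  leading term r²: no divisor's leading term divides it; move -108/49r² to the remainder.
  leading term 1: no divisor's leading term divides it; move 27/4 to the remainder.
  remainder 729/2401r⁴ - 108/49r² + 27/4 ≠ 0; add m_7 = 729/2401r⁴ - 108/49r² + 27/4 to the basis.

The other S-polynomials (S(g_1,g_2), S(g_1,n), S(g_1,m_4), S(g_2,m_4), S(g_1,m_5), S(g_2,m_5), S(n,m_5), S(g_1,m_6), S(n,m_6), S(m_4,m_6), S(m_5,m_6), S(g_1,m_7), S(g_2,m_7), S(n,m_7), S(m_4,m_7), S(m_5,m_7), S(m_6,m_7)) all reduce to 0 modulo the current basis, so we have a Gröbner basis.
Inter-reduce: drop elements whose leading term is divisible by another's, tail-reduce, and make monic.
Reduced Gröbner basis: {p + 3/7r, q - 54/343r³ + 8/7r, r⁴ - 196/27r² + 2401/108}.
The reduced Gröbner basis of I + (h) is {p + 3/7r, q - 54/343r³ + 8/7r, r⁴ - 196/27r² + 2401/108} ≠ {1}, a proper ideal, so the enlarged system stays consistent: h is independent of I, with normal form -7/6q³ - 7/2qr² + 14/3q - 10r.

-7p - 3r is independent of I; its normal form modulo I is -7/6q³ - 7/2qr² + 14/3q - 10r.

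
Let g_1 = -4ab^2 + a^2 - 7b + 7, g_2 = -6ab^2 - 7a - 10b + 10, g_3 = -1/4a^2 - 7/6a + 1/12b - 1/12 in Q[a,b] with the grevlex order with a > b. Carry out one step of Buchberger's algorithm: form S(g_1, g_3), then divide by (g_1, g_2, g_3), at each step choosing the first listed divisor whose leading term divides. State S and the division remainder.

S(g_1, g_3) = -1/4a^3 - 14/3ab^2 + 1/3b^3 + 7/4ab - 1/3b^2 - 7/4a; remainder on division = 1/3b^3 + 5/3ab - 1/3b^2 - 5/3a + 49/6b - 49/6.

lcm(LM(g_1), LM(g_3)) = a^2b^2.
S = (lcm/LT(g_1))·g_1 − (lcm/LT(g_3))·g_3 = -1/4a^3 - 14/3ab^2 + 1/3b^3 + 7/4ab - 1/3b^2 - 7/4a.
Reduce S modulo (g_1, g_2, g_3) in that order:
  leading term a^3: subtract (a)·g_3 from -1/4a^3 - 14/3ab^2 + 1/3b^3 + 7/4ab - 1/3b^2 - 7/4a → -14/3ab^2 + 1/3b^3 + 7/6a^2 + 5/3ab - 1/3b^2 - 5/3a
  leading term ab^2: subtract (7/6)·g_1 from -14/3ab^2 + 1/3b^3 + 7/6a^2 + 5/3ab - 1/3b^2 - 5/3a → 1/3b^3 + 5/3ab - 1/3b^2 - 5/3a + 49/6b - 49/6
  leading term b^3: no divisor's leading term divides it; move 1/3b^3 to the remainder.
  leading term ab: no divisor's leading term divides it; move 5/3ab to the remainder.
  leading term b^2: no divisor's leading term divides it; move -1/3b^2 to the remainder.
  leading term a: no divisor's leading term divides it; move -5/3a to the remainder.
  leading term b: no divisor's leading term divides it; move 49/6b to the remainder.
  leading term 1: no divisor's leading term divides it; move -49/6 to the remainder.
The remainder 1/3b^3 + 5/3ab - 1/3b^2 - 5/3a + 49/6b - 49/6 is nonzero, so it would be added as the next basis element.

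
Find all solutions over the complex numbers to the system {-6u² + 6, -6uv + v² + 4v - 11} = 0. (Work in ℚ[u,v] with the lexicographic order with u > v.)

Compute a lex Gröbner basis by Buchberger's algorithm.
f_1 = -6u² + 6, LT = u².
f_2 = -6uv + v² + 4v - 11, LT = uv.

S(f_1,f_2): lcm = u²v. S = ⅙uv² + ⅔uv - 11/6u - v.
  leading term uv²: subtract (-1/36v)·f_2 from ⅙uv² + ⅔uv - 11/6u - v → ⅔uv - 11/6u + 1/36v³ + 1/9v² - 47/36v
  leading term uv: subtract (-1/9)·f_2 from ⅔uv - 11/6u + 1/36v³ + 1/9v² - 47/36v → -11/6u + 1/36v³ + 2/9v² - 31/36v - 11/9
  leading term u: no divisor's leading term divides it; move -11/6u to the remainder.
  leading term v³: no divisor's leading term divides it; move 1/36v³ to the remainder.
  leading term v²: no divisor's leading term divides it; move 2/9v² to the remainder.
  leading term v: no divisor's leading term divides it; move -31/36v to the remainder.
  leading term 1: no divisor's leading term divides it; move -11/9 to the remainder.
  remainder -11/6u + 1/36v³ + 2/9v² - 31/36v - 11/9 ≠ 0; add h_3 = -11/6u + 1/36v³ + 2/9v² - 31/36v - 11/9 to the basis.

S(f_1,h_3): lcm = u². S = 1/66uv³ + 4/33uv² - 31/66uv - ⅔u - 1.
  leading term uv³: subtract (-1/396v²)·f_2 from 1/66uv³ + 4/33uv² - 31/66uv - ⅔u - 1 → 4/33uv² - 31/66uv - ⅔u + 1/396v⁴ + 1/99v³ - 1/36v² - 1
  leading term uv²: subtract (-2/99v)·f_2 from 4/33uv² - 31/66uv - ⅔u + 1/396v⁴ + 1/99v³ - 1/36v² - 1 → -31/66uv - ⅔u + 1/396v⁴ + 1/33v³ + 7/132v² - 2/9v - 1
  leading term uv: subtract (31/396)·f_2 from -31/66uv - ⅔u + 1/396v⁴ + 1/33v³ + 7/132v² - 2/9v - 1 → -⅔u + 1/396v⁴ + 1/33v³ - 5/198v² - 53/99v - 5/36
  leading term u: subtract (4/11)·h_3 from -⅔u + 1/396v⁴ + 1/33v³ - 5/198v² - 53/99v - 5/36 → 1/396v⁴ + 2/99v³ - 7/66v² - 2/9v + 11/36
  leading term v⁴: no divisor's leading term divides it; move 1/396v⁴ to the remainder.
  leading term v³: no divisor's leading term divides it; move 2/99v³ to the remainder.
  leading term v²: no divisor's leading term divides it; move -7/66v² to the remainder.
  leading term v: no divisor's leading term divides it; move -2/9v to the remainder.
  leading term 1: no divisor's leading term divides it; move 11/36 to the remainder.
  remainder 1/396v⁴ + 2/99v³ - 7/66v² - 2/9v + 11/36 ≠ 0; add h_4 = 1/396v⁴ + 2/99v³ - 7/66v² - 2/9v + 11/36 to the basis.

The other S-polynomials (S(f_2,h_3), S(f_1,h_4), S(f_2,h_4), S(h_3,h_4)) all reduce to 0 modulo the current basis, so we have a Gröbner basis.
Inter-reduce: drop elements whose leading term is divisible by another's, tail-reduce, and make monic.
Reduced Gröbner basis: {u - 1/66v³ - 4/33v² + 31/66v + ⅔, v⁴ + 8v³ - 42v² - 88v + 121}.

From the last basis element, v⁴ + 8v³ - 42v² - 88v + 121 = 0, so v takes values in {-11, 1, 1 - 2*sqrt(3), 1 + 2*sqrt(3)}. Each choice, substituted upward through the basis, yields the corresponding point(s) of the solution set.
  v = -11: the earlier basis element becomes u + 1 = 0, giving u = -1 — point (-1, -11).
  v = 1: the earlier basis element becomes u + 1 = 0, giving u = -1 — point (-1, 1).
  v = 1 - 2*sqrt(3): the earlier basis element becomes u - 1 = 0, giving u = 1 — point (1, 1 - 2*sqrt(3)).
  v = 1 + 2*sqrt(3): the earlier basis element becomes u - 1 = 0, giving u = 1 — point (1, 1 + 2*sqrt(3)).
Substituting each solution back into the original system confirms all equations vanish.

{(-1, -11), (-1, 1), (1, 1 - 2*sqrt(3)), (1, 1 + 2*sqrt(3))}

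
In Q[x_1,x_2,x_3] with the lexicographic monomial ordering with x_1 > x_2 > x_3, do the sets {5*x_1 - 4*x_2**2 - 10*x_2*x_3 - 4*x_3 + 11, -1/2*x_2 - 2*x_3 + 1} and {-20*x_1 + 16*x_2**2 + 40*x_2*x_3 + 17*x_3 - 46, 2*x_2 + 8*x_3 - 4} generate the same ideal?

Since reduced Gröbner bases are canonical representatives of ideals under a given ordering, it suffices to compute and compare them.
Buchberger on the first generating set:
f_1 = 5*x_1 - 4*x_2**2 - 10*x_2*x_3 - 4*x_3 + 11, LT = x_1.
f_2 = -1/2*x_2 - 2*x_3 + 1, LT = x_2.

S(f_1,f_2): leading monomials are coprime, so the S-polynomial reduces to 0 (Buchberger's first criterion).
Every S-polynomial of the final basis reduces to 0, so we have a Gröbner basis.
Inter-reduce: drop elements whose leading term is divisible by another's, tail-reduce, and make monic.
Reduced Gröbner basis: {x_1 - 24/5*x_3**2 + 8*x_3 - 1, x_2 + 4*x_3 - 2}.

Buchberger on the second generating set:
h_1 = -20*x_1 + 16*x_2**2 + 40*x_2*x_3 + 17*x_3 - 46, LT = x_1.
h_2 = 2*x_2 + 8*x_3 - 4, LT = x_2.

S(h_1,h_2): leading monomials are coprime, so the S-polynomial reduces to 0 (Buchberger's first criterion).
Every S-polynomial of the final basis reduces to 0, so we have a Gröbner basis.
Inter-reduce: drop elements whose leading term is divisible by another's, tail-reduce, and make monic.
Reduced Gröbner basis: {x_1 - 24/5*x_3**2 + 159/20*x_3 - 9/10, x_2 + 4*x_3 - 2}.

Since the reduced bases disagree, the two ideals are not the same.

No, the ideals differ.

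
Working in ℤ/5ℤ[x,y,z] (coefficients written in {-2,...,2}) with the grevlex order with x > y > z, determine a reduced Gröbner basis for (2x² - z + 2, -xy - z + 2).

G = {y²z - 2y² - 2z² - 2z + 2, x² + 2z + 1, xy + z - 2, xz - 2yz - 2x - y}

f_1 = 2x² - z + 2, LT = x².
f_2 = -xy - z + 2, LT = xy.

S(f_1,f_2): lcm = x²y. S = -xz + 2yz + 2x + y.
  leading term xz: no divisor's leading term divides it; move -xz to the remainder.
  leading term yz: no divisor's leading term divides it; move 2yz to the remainder.
  leading term x: no divisor's leading term divides it; move 2x to the remainder.
  leading term y: no divisor's leading term divides it; move y to the remainder.
  remainder -xz + 2yz + 2x + y ≠ 0; add g_3 = -xz + 2yz + 2x + y to the basis.

S(f_2,g_3): lcm = xyz. S = 2y²z + 2xy + y² + z² - 2z.
  leading term y²z: no divisor's leading term divides it; move 2y²z to the remainder.
  leading term xy: subtract (-2)·f_2 from 2xy + y² + z² - 2z → y² + z² + z - 1
  leading term y²: no divisor's leading term divides it; move y² to the remainder.
  leading term z²: no divisor's leading term divides it; move z² to the remainder.
  leading term z: no divisor's leading term divides it; move z to the remainder.
  leading term 1: no divisor's leading term divides it; move -1 to the remainder.
  remainder 2y²z + y² + z² + z - 1 ≠ 0; add g_4 = 2y²z + y² + z² + z - 1 to the basis.

The other S-polynomials (S(f_1,g_3), S(f_1,g_4), S(f_2,g_4), S(g_3,g_4)) all reduce to 0 modulo the current basis, so we have a Gröbner basis.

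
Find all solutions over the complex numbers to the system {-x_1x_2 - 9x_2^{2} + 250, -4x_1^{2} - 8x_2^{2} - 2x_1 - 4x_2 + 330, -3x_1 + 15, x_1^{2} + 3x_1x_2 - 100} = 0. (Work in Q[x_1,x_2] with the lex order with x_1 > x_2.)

Compute a lex Gröbner basis by Buchberger's algorithm.
f_1 = -x_1x_2 - 9x_2^{2} + 250, LT = x_1x_2.
f_2 = -4x_1^{2} - 2x_1 - 8x_2^{2} - 4x_2 + 330, LT = x_1^{2}.
f_3 = -3x_1 + 15, LT = x_1.
f_4 = x_1^{2} + 3x_1x_2 - 100, LT = x_1^{2}.

S(f_1,f_2): lcm = x_1^{2}x_2. S = 9x_1x_2^{2} - \tfrac{1}{2}x_1x_2 - 250x_1 - 2x_2^{3} - x_2^{2} + \tfrac{165}{2}x_2.
  leading term x_1x_2^{2}: subtract (-9x_2)·f_1 from 9x_1x_2^{2} - \tfrac{1}{2}x_1x_2 - 250x_1 - 2x_2^{3} - x_2^{2} + \tfrac{165}{2}x_2 → -\tfrac{1}{2}x_1x_2 - 250x_1 - 83x_2^{3} - x_2^{2} + \tfrac{4665}{2}x_2
  leading term x_1x_2: subtract (\tfrac{1}{2})·f_1 from -\tfrac{1}{2}x_1x_2 - 250x_1 - 83x_2^{3} - x_2^{2} + \tfrac{4665}{2}x_2 → -250x_1 - 83x_2^{3} + \tfrac{7}{2}x_2^{2} + \tfrac{4665}{2}x_2 - 125
  leading term x_1: subtract (\tfrac{250}{3})·f_3 from -250x_1 - 83x_2^{3} + \tfrac{7}{2}x_2^{2} + \tfrac{4665}{2}x_2 - 125 → -83x_2^{3} + \tfrac{7}{2}x_2^{2} + \tfrac{4665}{2}x_2 - 1375
  leading term x_2^{3}: no divisor's leading term divides it; move -83x_2^{3} to the remainder.
  leading term x_2^{2}: no divisor's leading term divides it; move \tfrac{7}{2}x_2^{2} to the remainder.
  leading term x_2: no divisor's leading term divides it; move \tfrac{4665}{2}x_2 to the remainder.
  leading term 1: no divisor's leading term divides it; move -1375 to the remainder.
  remainder -83x_2^{3} + \tfrac{7}{2}x_2^{2} + \tfrac{4665}{2}x_2 - 1375 ≠ 0; add h_5 = -83x_2^{3} + \tfrac{7}{2}x_2^{2} + \tfrac{4665}{2}x_2 - 1375 to the basis.

S(f_1,f_3): lcm = x_1x_2. S = 9x_2^{2} + 5x_2 - 250.
  leading term x_2^{2}: no divisor's leading term divides it; move 9x_2^{2} to the remainder.
  leading term x_2: no divisor's leading term divides it; move 5x_2 to the remainder.
  leading term 1: no divisor's leading term divides it; move -250 to the remainder.
  remainder 9x_2^{2} + 5x_2 - 250 ≠ 0; add h_6 = 9x_2^{2} + 5x_2 - 250 to the basis.

S(f_1,f_4): lcm = x_1^{2}x_2. S = 6x_1x_2^{2} - 250x_1 + 100x_2.
  leading term x_1x_2^{2}: subtract (-6x_2)·f_1 from 6x_1x_2^{2} - 250x_1 + 100x_2 → -250x_1 - 54x_2^{3} + 1600x_2
  leading term x_1: subtract (\tfrac{250}{3})·f_3 from -250x_1 - 54x_2^{3} + 1600x_2 → -54x_2^{3} + 1600x_2 - 1250
  leading term x_2^{3}: subtract (\tfrac{54}{83})·h_5 from -54x_2^{3} + 1600x_2 - 1250 → -\tfrac{189}{83}x_2^{2} + \tfrac{6845}{83}x_2 - \tfrac{29500}{83}
  leading term x_2^{2}: subtract (-\tfrac{21}{83})·h_6 from -\tfrac{189}{83}x_2^{2} + \tfrac{6845}{83}x_2 - \tfrac{29500}{83} → \tfrac{6950}{83}x_2 - \tfrac{34750}{83}
  leading term x_2: no divisor's leading term divides it; move \tfrac{6950}{83}x_2 to the remainder.
  leading term 1: no divisor's leading term divides it; move -\tfrac{34750}{83} to the remainder.
  remainder \tfrac{6950}{83}x_2 - \tfrac{34750}{83} ≠ 0; add h_7 = \tfrac{6950}{83}x_2 - \tfrac{34750}{83} to the basis.

The other S-polynomials (S(f_2,f_3), S(f_2,f_4), S(f_3,f_4), S(f_1,h_5), S(f_2,h_5), S(f_3,h_5), S(f_4,h_5), S(f_1,h_6), S(f_2,h_6), S(f_3,h_6), S(f_4,h_6), S(h_5,h_6), S(f_1,h_7), S(f_2,h_7), S(f_3,h_7), S(f_4,h_7), S(h_5,h_7), S(h_6,h_7)) all reduce to 0 modulo the current basis, so we have a Gröbner basis.
Inter-reduce: drop elements whose leading term is divisible by another's, tail-reduce, and make monic.
Reduced Gröbner basis: {x_1 - 5, x_2 - 5}.

Elimination: the polynomial x_2 - 5 lies in the elimination ideal for x_2, so x_2 ∈ {5}. For each such x_2, the remaining basis elements (now univariate) give the rest of the solution.
  x_2 = 5: the earlier basis element becomes x_1 - 5 = 0, giving x_1 = 5 — point (5, 5).
Zero-dimensionality of the ideal guarantees finitely many solutions over ℂ.

{(5, 5)}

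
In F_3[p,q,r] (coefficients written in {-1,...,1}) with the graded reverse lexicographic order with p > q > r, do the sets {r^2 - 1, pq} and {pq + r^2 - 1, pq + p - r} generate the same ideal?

Two ideals are equal iff their reduced Gröbner bases coincide (the reduced basis is unique for a fixed ordering).
Buchberger on the first generating set:
f_1 = r^2 - 1, LT = r^2.
f_2 = pq, LT = pq.

The S-polynomials (S(f_1,f_2)) all reduce to 0 modulo the current basis, so we have a Gröbner basis.
Inter-reduce: drop elements whose leading term is divisible by another's, tail-reduce, and make monic.
Reduced Gröbner basis: {pq, r^2 - 1}.

Buchberger on the second generating set:
h_1 = pq + r^2 - 1, LT = pq.
h_2 = pq + p - r, LT = pq.

S(h_1,h_2): lcm = pq. S = r^2 - p + r - 1.
  reduce S modulo (h_1, h_2):
  remainder r^2 - p + r - 1 ≠ 0; add k_3 = r^2 - p + r - 1 to the basis.

The other S-polynomials (S(h_1,k_3), S(h_2,k_3)) all reduce to 0 modulo the current basis, so we have a Gröbner basis.
Inter-reduce: drop elements whose leading term is divisible by another's, tail-reduce, and make monic.
Reduced Gröbner basis: {pq + p - r, r^2 - p + r - 1}.

The bases are distinct; the ideals are different.
The same test decides containment: I ⊆ J iff every generator of I reduces to 0 modulo a Gröbner basis of J.

No, the ideals differ.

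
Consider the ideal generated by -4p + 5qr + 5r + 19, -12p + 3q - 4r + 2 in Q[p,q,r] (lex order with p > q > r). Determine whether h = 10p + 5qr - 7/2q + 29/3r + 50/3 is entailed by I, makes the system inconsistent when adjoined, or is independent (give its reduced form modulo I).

First compute the reduced Gröbner basis of I by Buchberger's algorithm.
f_1 = -4p + 5qr + 5r + 19, LT = p.
f_2 = -12p + 3q - 4r + 2, LT = p.

S(f_1,f_2): lcm = p. S = -5/4qr + 1/4q - 19/12r - 55/12.
  leading term qr: no divisor's leading term divides it; move -5/4qr to the remainder.
  leading term q: no divisor's leading term divides it; move 1/4q to the remainder.
  leading term r: no divisor's leading term divides it; move -19/12r to the remainder.
  leading term 1: no divisor's leading term divides it; move -55/12 to the remainder.
  remainder -5/4qr + 1/4q - 19/12r - 55/12 ≠ 0; add k_3 = -5/4qr + 1/4q - 19/12r - 55/12 to the basis.

The other S-polynomials (S(f_1,k_3), S(f_2,k_3)) all reduce to 0 modulo the current basis, so we have a Gröbner basis.
Inter-reduce: drop elements whose leading term is divisible by another's, tail-reduce, and make monic.
Reduced Gröbner basis: {p - 1/4q + 1/3r - 1/6, qr - 1/5q + 19/15r + 11/3}.
Label its elements g_1 = p - 1/4q + 1/3r - 1/6, g_2 = qr - 1/5q + 19/15r + 11/3.

Reduce h = 10p + 5qr - 7/2q + 29/3r + 50/3 modulo G:
  leading term p: subtract (10)·g_1 from 10p + 5qr - 7/2q + 29/3r + 50/3 → 5qr - q + 19/3r + 55/3
  leading term qr: subtract (5)·g_2 from 5qr - q + 19/3r + 55/3 → 0
  normal form = 0.
Since the normal form is 0, h ∈ I.

10p + 5qr - 7/2q + 29/3r + 50/3 lies in I (it reduces to 0).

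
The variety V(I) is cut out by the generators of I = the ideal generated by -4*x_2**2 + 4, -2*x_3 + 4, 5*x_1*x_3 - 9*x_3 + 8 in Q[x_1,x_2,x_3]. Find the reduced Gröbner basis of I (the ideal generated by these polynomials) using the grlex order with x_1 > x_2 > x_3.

f_1 = -4*x_2**2 + 4, LT = x_2**2.
f_2 = -2*x_3 + 4, LT = x_3.
f_3 = 5*x_1*x_3 - 9*x_3 + 8, LT = x_1*x_3.

S(f_2,f_3): lcm = x_1*x_3. S = -2*x_1 + 9/5*x_3 - 8/5.
  leading term x_1: no divisor's leading term divides it; move -2*x_1 to the remainder.
  leading term x_3: subtract (-9/10)·f_2 from 9/5*x_3 - 8/5 → 2
  leading term 1: no divisor's leading term divides it; move 2 to the remainder.
  remainder -2*x_1 + 2 ≠ 0; add g_4 = -2*x_1 + 2 to the basis.

The other S-polynomials (S(f_1,f_2), S(f_1,f_3), S(f_1,g_4), S(f_2,g_4), S(f_3,g_4)) all reduce to 0 modulo the current basis, so we have a Gröbner basis.
Inter-reduce: drop elements whose leading term is divisible by another's, tail-reduce, and make monic.

G = {x_2**2 - 1, x_1 - 1, x_3 - 2}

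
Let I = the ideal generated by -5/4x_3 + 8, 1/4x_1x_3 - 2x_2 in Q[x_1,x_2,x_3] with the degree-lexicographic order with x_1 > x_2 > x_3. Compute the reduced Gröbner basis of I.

f_1 = -5/4x_3 + 8, LT = x_3.
f_2 = 1/4x_1x_3 - 2x_2, LT = x_1x_3.

S(f_1,f_2): lcm = x_1x_3. S = -32/5x_1 + 8x_2.
  leading term x_1: no divisor's leading term divides it; move -32/5x_1 to the remainder.
  leading term x_2: no divisor's leading term divides it; move 8x_2 to the remainder.
  remainder -32/5x_1 + 8x_2 ≠ 0; add g_3 = -32/5x_1 + 8x_2 to the basis.

The other S-polynomials (S(f_1,g_3), S(f_2,g_3)) all reduce to 0 modulo the current basis, so we have a Gröbner basis.
Inter-reduce: drop elements whose leading term is divisible by another's, tail-reduce, and make monic.

G = {x_1 - 5/4x_2, x_3 - 32/5}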